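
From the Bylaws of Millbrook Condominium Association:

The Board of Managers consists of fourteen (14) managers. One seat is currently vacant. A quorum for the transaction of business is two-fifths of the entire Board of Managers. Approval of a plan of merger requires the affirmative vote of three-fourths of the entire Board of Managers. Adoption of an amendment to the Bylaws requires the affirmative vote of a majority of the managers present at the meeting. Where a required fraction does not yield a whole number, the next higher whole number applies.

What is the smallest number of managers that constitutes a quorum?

2/5 of 14 = 5.60, rounded up to 6.

6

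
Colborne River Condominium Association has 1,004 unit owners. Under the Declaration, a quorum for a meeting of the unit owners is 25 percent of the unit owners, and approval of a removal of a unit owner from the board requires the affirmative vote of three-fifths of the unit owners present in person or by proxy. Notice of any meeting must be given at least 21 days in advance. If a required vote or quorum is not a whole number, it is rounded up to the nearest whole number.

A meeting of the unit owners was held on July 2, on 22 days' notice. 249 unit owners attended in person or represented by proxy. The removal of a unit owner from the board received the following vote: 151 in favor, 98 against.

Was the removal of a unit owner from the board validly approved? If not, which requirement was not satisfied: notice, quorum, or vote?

Notice: 22 days given; 21 required. Satisfied.
Quorum: 25% of 1,004 = 251; 249 present. Not satisfied.
Vote: requires three-fifths of those present (249); 3/5 of 249 = 149.40, rounded up to 150, so 150 needed; 151 in favor. Satisfied.

Invalid — quorum requirement not satisfied.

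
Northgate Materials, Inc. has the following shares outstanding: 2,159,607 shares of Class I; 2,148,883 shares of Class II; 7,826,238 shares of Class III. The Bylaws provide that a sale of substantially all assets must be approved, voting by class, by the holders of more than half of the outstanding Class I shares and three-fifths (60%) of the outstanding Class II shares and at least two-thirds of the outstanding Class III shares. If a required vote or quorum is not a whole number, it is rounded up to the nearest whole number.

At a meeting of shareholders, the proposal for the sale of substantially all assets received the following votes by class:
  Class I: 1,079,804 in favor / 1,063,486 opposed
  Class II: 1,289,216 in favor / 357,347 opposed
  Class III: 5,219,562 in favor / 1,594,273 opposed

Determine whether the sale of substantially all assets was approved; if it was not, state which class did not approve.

Not approved — the Class II shares did not give the required vote.

Class I: a majority of 2159607 is 1079804; 1,079,804 required, 1,079,804 in favor — approved.
Class II: 3/5 of 2148883 = 1289329.80, rounded up to 1289330; 1,289,330 required, 1,289,216 in favor — not approved.
Class III: 2/3 of 7826238 = 5217492; 5,217,492 required, 5,219,562 in favor — approved.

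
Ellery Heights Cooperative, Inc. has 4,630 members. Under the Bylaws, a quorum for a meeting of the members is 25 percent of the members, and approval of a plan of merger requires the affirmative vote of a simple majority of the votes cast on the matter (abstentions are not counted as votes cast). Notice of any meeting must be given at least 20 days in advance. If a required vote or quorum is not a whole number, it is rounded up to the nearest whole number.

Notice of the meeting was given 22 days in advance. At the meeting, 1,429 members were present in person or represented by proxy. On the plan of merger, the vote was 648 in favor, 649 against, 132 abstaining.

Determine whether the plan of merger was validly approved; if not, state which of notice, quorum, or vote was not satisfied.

Notice: 22 days given; 20 required. Satisfied.
Quorum: 25% of 4,630 = 1,157.50, rounded up to 1,158; 1,429 present. Satisfied.
Vote: requires a majority of the votes cast (1,429 − 132 abstaining = 1,297); a majority of 1297 is 649, so 649 needed; 648 in favor. Not satisfied.

Invalid — vote requirement not satisfied.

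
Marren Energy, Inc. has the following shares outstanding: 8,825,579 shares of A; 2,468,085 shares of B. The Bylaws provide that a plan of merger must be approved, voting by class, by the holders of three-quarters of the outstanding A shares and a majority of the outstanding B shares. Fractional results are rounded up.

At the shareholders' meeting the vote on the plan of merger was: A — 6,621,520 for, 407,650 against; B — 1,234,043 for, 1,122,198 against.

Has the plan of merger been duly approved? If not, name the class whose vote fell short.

Approved — every class gave the required vote.

A: 3/4 of 8825579 = 6619184.25, rounded up to 6619185; 6,619,185 required, 6,621,520 in favor — approved.
B: a majority of 2468085 is 1234043; 1,234,043 required, 1,234,043 in favor — approved.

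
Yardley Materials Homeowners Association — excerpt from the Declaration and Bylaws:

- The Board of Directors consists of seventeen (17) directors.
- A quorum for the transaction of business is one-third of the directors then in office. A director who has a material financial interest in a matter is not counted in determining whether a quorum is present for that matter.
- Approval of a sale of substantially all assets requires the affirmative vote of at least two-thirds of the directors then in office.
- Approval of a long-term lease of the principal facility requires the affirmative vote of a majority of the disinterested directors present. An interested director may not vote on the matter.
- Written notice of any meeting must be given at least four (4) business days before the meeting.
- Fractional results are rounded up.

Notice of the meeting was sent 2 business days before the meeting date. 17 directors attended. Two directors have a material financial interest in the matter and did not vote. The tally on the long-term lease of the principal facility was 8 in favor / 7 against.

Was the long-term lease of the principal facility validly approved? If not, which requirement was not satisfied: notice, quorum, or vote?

Notice: 2 business days given; 4 required (2 < 4). Not satisfied.
Quorum: 17 present, but the 2 interested directors do not count, leaving 15. Quorum is 6. Satisfied.
Vote: the long-term lease of the principal facility requires a majority of the disinterested directors present (17 − 2 = 15). A majority of 15 is 8, so 8 affirmative votes are needed; 8 voted in favor. Satisfied.

Invalid — notice requirement not satisfied.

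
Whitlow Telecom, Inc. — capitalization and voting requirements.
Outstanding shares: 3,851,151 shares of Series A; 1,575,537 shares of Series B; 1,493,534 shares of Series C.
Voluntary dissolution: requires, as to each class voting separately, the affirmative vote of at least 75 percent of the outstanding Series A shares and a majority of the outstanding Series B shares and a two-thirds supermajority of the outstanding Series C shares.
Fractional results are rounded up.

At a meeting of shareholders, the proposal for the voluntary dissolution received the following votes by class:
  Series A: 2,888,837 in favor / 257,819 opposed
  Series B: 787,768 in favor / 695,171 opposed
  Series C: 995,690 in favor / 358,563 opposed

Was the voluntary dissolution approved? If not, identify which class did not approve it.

Not approved — the Series B shares did not give the required vote.

Series A: 3/4 of 3851151 = 2888363.25, rounded up to 2888364; 2,888,364 required, 2,888,837 in favor — approved.
Series B: a majority of 1575537 is 787769; 787,769 required, 787,768 in favor — not approved.
Series C: 2/3 of 1493534 = 995689.33, rounded up to 995690; 995,690 required, 995,690 in favor — approved.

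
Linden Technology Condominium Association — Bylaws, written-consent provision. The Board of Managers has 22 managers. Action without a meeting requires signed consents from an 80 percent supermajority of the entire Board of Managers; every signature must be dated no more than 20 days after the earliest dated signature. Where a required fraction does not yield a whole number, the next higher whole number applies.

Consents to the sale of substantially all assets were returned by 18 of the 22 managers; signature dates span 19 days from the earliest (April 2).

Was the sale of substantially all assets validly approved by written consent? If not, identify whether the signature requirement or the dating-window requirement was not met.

Effective — both the signature and dating-window requirements are satisfied.

Signatures required: an 80 percent supermajority of 22 — 4/5 of 22 = 17.60, rounded up to 18, so 18 needed; 18 signed. Sufficient.
Dating window: the latest signature is 19 days after the earliest; the limit is 20 days. Within the window.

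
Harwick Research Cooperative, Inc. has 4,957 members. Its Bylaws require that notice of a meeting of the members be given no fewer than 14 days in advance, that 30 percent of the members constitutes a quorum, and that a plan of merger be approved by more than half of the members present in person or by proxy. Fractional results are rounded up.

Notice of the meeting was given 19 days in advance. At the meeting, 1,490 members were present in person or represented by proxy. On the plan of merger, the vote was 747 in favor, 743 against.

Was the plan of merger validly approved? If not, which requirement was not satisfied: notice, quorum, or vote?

Valid — all requirements satisfied.

Notice: 19 days given; 14 required. Satisfied.
Quorum: 30% of 4,957 = 1,487.10, rounded up to 1,488; 1,490 present. Satisfied.
Vote: requires a majority of those present (1,490); a majority of 1490 is 746, so 746 needed; 747 in favor. Satisfied.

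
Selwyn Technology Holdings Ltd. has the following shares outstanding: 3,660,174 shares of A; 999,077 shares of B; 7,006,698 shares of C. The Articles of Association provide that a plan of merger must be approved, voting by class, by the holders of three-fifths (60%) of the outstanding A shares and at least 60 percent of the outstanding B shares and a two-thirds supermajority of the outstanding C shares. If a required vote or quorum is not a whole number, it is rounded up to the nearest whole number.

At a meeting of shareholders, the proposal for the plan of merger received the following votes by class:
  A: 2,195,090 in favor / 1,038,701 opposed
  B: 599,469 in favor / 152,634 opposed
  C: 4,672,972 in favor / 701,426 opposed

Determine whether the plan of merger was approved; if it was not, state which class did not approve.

Not approved — the A shares did not give the required vote.

A: 3/5 of 3660174 = 2196104.40, rounded up to 2196105; 2,196,105 required, 2,195,090 in favor — not approved.
B: 3/5 of 999077 = 599446.20, rounded up to 599447; 599,447 required, 599,469 in favor — approved.
C: 2/3 of 7006698 = 4671132; 4,671,132 required, 4,672,972 in favor — approved.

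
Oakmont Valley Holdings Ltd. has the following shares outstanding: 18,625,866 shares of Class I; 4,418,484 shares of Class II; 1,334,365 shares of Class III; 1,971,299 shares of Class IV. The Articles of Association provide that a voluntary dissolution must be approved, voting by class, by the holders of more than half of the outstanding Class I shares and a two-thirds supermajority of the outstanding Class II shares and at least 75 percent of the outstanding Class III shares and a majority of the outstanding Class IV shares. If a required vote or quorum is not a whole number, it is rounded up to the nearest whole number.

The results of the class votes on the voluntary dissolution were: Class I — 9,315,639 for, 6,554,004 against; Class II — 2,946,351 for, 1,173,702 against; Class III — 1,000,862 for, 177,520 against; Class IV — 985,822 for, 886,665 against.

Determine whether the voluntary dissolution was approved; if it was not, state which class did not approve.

Approved — every class gave the required vote.

Class I: a majority of 18625866 is 9312934; 9,312,934 required, 9,315,639 in favor — approved.
Class II: 2/3 of 4418484 = 2945656; 2,945,656 required, 2,946,351 in favor — approved.
Class III: 3/4 of 1334365 = 1000773.75, rounded up to 1000774; 1,000,774 required, 1,000,862 in favor — approved.
Class IV: a majority of 1971299 is 985650; 985,650 required, 985,822 in favor — approved.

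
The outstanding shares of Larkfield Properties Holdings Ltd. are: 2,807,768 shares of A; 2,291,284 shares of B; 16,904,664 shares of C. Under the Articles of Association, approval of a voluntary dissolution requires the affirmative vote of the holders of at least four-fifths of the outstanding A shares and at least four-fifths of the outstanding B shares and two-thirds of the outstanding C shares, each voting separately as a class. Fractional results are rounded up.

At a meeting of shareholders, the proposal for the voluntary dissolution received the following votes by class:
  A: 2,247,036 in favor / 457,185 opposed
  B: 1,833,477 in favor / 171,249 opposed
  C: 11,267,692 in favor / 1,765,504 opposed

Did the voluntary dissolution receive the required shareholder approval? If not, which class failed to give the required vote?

Not approved — the C shares did not give the required vote.

A: 4/5 of 2807768 = 2246214.40, rounded up to 2246215; 2,246,215 required, 2,247,036 in favor — approved.
B: 4/5 of 2291284 = 1833027.20, rounded up to 1833028; 1,833,028 required, 1,833,477 in favor — approved.
C: 2/3 of 16904664 = 11269776; 11,269,776 required, 11,267,692 in favor — not approved.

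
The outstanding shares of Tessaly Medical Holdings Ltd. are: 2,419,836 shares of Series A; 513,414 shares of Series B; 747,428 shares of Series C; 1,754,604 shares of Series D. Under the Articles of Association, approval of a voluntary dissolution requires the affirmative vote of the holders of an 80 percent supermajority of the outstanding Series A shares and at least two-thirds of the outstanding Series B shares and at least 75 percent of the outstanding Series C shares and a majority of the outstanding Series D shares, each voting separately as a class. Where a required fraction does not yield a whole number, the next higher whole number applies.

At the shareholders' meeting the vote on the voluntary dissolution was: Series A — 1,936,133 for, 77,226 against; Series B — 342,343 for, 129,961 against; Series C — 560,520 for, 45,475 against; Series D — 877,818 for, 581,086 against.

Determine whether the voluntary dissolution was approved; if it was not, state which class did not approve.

Not approved — the Series C shares did not give the required vote.

Series A: 4/5 of 2419836 = 1935868.80, rounded up to 1935869; 1,935,869 required, 1,936,133 in favor — approved.
Series B: 2/3 of 513414 = 342276; 342,276 required, 342,343 in favor — approved.
Series C: 3/4 of 747428 = 560571; 560,571 required, 560,520 in favor — not approved.
Series D: a majority of 1754604 is 877303; 877,303 required, 877,818 in favor — approved.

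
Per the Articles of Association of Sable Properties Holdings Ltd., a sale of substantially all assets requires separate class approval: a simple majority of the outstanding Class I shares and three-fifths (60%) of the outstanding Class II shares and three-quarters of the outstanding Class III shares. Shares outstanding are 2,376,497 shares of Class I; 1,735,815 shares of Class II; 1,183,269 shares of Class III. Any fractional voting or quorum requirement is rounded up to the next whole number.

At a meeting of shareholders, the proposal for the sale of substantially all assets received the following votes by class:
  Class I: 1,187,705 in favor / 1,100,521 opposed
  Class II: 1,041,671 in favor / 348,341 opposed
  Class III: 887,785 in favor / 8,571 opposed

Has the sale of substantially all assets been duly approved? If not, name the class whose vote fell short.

Class I: a majority of 2376497 is 1188249; 1,188,249 required, 1,187,705 in favor — not approved.
Class II: 3/5 of 1735815 = 1041489; 1,041,489 required, 1,041,671 in favor — approved.
Class III: 3/4 of 1183269 = 887451.75, rounded up to 887452; 887,452 required, 887,785 in favor — approved.

Not approved — the Class I shares did not give the required vote.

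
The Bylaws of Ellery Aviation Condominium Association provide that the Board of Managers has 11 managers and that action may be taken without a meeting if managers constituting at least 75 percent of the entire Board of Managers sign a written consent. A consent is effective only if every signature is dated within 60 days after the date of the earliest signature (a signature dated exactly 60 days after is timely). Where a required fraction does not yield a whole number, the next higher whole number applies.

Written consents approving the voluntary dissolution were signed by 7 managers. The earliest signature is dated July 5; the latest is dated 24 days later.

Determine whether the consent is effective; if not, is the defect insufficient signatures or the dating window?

Not effective — insufficient signatures.

Signatures required: at least 75 percent of 11 — 3/4 of 11 = 8.25, rounded up to 9, so 9 needed; 7 signed. Insufficient.
Dating window: the latest signature is 24 days after the earliest; the limit is 60 days. Within the window.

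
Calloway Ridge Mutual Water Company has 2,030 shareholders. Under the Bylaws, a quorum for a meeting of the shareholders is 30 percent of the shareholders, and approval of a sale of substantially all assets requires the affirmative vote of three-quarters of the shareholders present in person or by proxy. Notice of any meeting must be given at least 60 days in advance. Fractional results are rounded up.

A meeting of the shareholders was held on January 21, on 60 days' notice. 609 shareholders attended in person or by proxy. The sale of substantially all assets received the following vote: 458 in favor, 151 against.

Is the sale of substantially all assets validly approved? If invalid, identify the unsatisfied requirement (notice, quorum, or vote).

Valid — all requirements satisfied.

Notice: 60 days given; 60 required. Satisfied.
Quorum: 30% of 2,030 = 609; 609 present. Satisfied.
Vote: requires three-fourths of those present (609); 3/4 of 609 = 456.75, rounded up to 457, so 457 needed; 458 in favor. Satisfied.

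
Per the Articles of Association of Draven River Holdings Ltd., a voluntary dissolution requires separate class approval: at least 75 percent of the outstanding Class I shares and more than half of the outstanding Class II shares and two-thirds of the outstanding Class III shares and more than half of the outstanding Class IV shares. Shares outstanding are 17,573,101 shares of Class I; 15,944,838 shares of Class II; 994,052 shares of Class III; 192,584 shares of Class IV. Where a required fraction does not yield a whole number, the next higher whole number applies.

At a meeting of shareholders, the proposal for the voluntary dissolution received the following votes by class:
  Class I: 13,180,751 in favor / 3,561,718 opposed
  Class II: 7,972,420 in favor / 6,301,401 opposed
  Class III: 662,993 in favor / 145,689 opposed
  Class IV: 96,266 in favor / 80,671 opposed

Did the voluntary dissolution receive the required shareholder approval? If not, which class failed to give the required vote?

Not approved — the Class IV shares did not give the required vote.

Class I: 3/4 of 17573101 = 13179825.75, rounded up to 13179826; 13,179,826 required, 13,180,751 in favor — approved.
Class II: a majority of 15944838 is 7972420; 7,972,420 required, 7,972,420 in favor — approved.
Class III: 2/3 of 994052 = 662701.33, rounded up to 662702; 662,702 required, 662,993 in favor — approved.
Class IV: a majority of 192584 is 96293; 96,293 required, 96,266 in favor — not approved.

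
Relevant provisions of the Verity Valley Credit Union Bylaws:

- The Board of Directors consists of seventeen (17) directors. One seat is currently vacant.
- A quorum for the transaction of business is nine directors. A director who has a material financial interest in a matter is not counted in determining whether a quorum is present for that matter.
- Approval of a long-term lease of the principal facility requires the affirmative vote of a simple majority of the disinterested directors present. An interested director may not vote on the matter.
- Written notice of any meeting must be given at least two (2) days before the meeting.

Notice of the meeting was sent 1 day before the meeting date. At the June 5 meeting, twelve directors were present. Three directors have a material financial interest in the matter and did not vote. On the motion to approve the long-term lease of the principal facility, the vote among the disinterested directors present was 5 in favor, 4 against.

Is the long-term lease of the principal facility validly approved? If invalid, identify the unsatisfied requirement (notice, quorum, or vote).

Invalid — notice requirement not satisfied.

Notice: 1 day given; 2 required (1 < 2). Not satisfied.
Quorum: 12 present, but the 3 interested directors do not count, leaving 9. Quorum is 9. Satisfied.
Vote: the long-term lease of the principal facility requires a majority of the disinterested directors present (12 − 3 = 9). A majority of 9 is 5, so 5 affirmative votes are needed; 5 voted in favor. Satisfied.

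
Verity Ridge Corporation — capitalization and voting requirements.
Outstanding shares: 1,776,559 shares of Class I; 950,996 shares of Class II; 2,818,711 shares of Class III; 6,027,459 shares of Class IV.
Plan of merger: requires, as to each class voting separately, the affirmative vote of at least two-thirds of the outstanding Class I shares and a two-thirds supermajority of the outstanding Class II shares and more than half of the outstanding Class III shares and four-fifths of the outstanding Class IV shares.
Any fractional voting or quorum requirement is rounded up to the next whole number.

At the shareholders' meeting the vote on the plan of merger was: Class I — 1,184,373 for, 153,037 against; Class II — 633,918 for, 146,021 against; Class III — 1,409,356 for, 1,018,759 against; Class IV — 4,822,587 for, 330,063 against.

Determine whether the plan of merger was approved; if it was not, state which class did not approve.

Class I: 2/3 of 1776559 = 1184372.67, rounded up to 1184373; 1,184,373 required, 1,184,373 in favor — approved.
Class II: 2/3 of 950996 = 633997.33, rounded up to 633998; 633,998 required, 633,918 in favor — not approved.
Class III: a majority of 2818711 is 1409356; 1,409,356 required, 1,409,356 in favor — approved.
Class IV: 4/5 of 6027459 = 4821967.20, rounded up to 4821968; 4,821,968 required, 4,822,587 in favor — approved.

Not approved — the Class II shares did not give the required vote.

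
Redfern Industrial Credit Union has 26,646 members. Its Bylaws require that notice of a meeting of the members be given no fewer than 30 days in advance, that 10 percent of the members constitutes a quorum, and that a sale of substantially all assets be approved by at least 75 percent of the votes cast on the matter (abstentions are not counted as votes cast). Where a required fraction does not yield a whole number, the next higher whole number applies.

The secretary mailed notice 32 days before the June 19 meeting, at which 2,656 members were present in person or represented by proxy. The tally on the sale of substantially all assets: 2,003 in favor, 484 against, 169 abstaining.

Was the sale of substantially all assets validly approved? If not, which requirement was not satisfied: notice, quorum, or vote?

Invalid — quorum requirement not satisfied.

Notice: 32 days given; 30 required. Satisfied.
Quorum: 10% of 26,646 = 2,664.60, rounded up to 2,665; 2,656 present. Not satisfied.
Vote: requires three-fourths of the votes cast (2,656 − 169 abstaining = 2,487); 3/4 of 2487 = 1865.25, rounded up to 1866, so 1,866 needed; 2,003 in favor. Satisfied.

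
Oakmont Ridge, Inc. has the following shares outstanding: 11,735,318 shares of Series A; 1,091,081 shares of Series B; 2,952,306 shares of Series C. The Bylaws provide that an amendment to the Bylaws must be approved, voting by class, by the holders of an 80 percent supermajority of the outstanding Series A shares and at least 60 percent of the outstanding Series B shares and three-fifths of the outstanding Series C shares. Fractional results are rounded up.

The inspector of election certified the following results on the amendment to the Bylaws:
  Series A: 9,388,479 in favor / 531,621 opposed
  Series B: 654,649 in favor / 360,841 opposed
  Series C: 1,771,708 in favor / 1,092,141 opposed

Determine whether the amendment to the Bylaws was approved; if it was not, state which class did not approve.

Approved — every class gave the required vote.

Series A: 4/5 of 11735318 = 9388254.40, rounded up to 9388255; 9,388,255 required, 9,388,479 in favor — approved.
Series B: 3/5 of 1091081 = 654648.60, rounded up to 654649; 654,649 required, 654,649 in favor — approved.
Series C: 3/5 of 2952306 = 1771383.60, rounded up to 1771384; 1,771,384 required, 1,771,708 in favor — approved.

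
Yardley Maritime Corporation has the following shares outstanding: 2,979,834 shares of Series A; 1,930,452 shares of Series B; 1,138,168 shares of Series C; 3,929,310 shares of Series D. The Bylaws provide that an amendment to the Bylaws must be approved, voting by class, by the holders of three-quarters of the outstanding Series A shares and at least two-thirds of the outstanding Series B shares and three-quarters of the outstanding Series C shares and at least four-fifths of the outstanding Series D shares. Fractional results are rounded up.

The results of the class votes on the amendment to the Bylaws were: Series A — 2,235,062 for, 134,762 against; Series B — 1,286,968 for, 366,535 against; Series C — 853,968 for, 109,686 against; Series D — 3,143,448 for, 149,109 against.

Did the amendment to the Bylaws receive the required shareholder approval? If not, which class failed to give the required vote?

Approved — every class gave the required vote.

Series A: 3/4 of 2979834 = 2234875.50, rounded up to 2234876; 2,234,876 required, 2,235,062 in favor — approved.
Series B: 2/3 of 1930452 = 1286968; 1,286,968 required, 1,286,968 in favor — approved.
Series C: 3/4 of 1138168 = 853626; 853,626 required, 853,968 in favor — approved.
Series D: 4/5 of 3929310 = 3143448; 3,143,448 required, 3,143,448 in favor — approved.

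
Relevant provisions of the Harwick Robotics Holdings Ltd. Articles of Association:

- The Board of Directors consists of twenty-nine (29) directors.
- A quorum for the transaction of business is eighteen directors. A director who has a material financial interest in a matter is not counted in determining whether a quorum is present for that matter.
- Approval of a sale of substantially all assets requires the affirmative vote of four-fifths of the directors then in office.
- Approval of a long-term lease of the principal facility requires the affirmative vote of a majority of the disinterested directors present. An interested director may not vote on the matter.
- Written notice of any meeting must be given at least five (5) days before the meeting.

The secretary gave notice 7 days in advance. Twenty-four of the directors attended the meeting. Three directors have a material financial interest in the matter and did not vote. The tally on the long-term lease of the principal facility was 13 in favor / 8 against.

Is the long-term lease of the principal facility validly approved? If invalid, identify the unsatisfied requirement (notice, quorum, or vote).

Valid — all requirements satisfied.

Notice: 7 days given; 5 required (7 ≥ 5). Satisfied.
Quorum: 24 present, but the 3 interested directors do not count, leaving 21. Quorum is 18. Satisfied.
Vote: the long-term lease of the principal facility requires a majority of the disinterested directors present (24 − 3 = 21). A majority of 21 is 11, so 11 affirmative votes are needed; 13 voted in favor. Satisfied.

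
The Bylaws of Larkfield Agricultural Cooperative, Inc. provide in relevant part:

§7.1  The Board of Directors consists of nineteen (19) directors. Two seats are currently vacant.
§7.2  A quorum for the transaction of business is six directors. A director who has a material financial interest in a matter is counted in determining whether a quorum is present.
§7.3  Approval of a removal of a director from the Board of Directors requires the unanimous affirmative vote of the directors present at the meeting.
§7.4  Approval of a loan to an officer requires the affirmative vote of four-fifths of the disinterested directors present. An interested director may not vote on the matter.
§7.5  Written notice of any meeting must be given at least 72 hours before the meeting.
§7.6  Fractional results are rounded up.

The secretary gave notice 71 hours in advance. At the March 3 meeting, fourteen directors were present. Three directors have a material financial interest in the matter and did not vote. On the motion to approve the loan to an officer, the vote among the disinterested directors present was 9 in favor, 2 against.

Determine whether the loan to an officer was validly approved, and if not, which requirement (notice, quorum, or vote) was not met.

Invalid — notice requirement not satisfied.

Notice: 71 hours given; 72 required (71 < 72). Not satisfied.
Quorum: 14 present (interested directors count toward quorum); quorum is 6. Satisfied.
Vote: the loan to an officer requires four-fifths of the disinterested directors present (14 − 3 = 11). 4/5 of 11 = 8.80, rounded up to 9, so 9 affirmative votes are needed; 9 voted in favor. Satisfied.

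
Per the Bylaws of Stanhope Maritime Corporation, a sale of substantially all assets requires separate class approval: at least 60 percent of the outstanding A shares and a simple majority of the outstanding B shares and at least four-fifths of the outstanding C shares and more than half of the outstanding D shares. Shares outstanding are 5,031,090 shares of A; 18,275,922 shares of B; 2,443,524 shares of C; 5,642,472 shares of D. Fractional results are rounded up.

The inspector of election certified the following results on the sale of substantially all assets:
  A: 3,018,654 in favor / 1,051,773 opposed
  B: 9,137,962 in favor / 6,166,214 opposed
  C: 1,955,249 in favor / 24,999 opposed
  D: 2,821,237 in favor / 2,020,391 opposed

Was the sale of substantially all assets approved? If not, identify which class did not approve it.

Approved — every class gave the required vote.

A: 3/5 of 5031090 = 3018654; 3,018,654 required, 3,018,654 in favor — approved.
B: a majority of 18275922 is 9137962; 9,137,962 required, 9,137,962 in favor — approved.
C: 4/5 of 2443524 = 1954819.20, rounded up to 1954820; 1,954,820 required, 1,955,249 in favor — approved.
D: a majority of 5642472 is 2821237; 2,821,237 required, 2,821,237 in favor — approved.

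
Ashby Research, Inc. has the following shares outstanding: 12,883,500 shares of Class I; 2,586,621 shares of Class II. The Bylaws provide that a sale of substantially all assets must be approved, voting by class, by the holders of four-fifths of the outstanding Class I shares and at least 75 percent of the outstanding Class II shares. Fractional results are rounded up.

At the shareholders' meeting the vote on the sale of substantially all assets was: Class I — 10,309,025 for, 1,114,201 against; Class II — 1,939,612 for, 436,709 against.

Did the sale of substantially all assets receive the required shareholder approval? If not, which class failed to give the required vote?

Class I: 4/5 of 12883500 = 10306800; 10,306,800 required, 10,309,025 in favor — approved.
Class II: 3/4 of 2586621 = 1939965.75, rounded up to 1939966; 1,939,966 required, 1,939,612 in favor — not approved.

Not approved — the Class II shares did not give the required vote.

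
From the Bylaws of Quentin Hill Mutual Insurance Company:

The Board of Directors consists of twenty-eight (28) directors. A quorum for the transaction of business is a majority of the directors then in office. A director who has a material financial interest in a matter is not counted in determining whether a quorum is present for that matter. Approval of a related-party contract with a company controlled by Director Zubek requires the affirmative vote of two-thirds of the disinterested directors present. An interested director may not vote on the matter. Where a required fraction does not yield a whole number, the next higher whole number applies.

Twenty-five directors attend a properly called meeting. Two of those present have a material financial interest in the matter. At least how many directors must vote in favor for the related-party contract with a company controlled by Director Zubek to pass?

16

The related-party contract with a company controlled by Director Zubek requires two-thirds of the disinterested directors present (25 − 2 = 23).
2/3 of 23 = 15.33, rounded up to 16.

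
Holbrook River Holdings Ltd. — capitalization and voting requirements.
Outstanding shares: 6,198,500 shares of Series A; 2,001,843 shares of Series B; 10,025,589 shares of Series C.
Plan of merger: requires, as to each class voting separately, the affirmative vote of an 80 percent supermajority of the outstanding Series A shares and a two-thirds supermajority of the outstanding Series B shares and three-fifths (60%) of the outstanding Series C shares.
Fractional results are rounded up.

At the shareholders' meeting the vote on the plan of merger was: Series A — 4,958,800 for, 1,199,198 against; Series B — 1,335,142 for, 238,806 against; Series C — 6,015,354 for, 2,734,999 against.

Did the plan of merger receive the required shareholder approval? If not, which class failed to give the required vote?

Series A: 4/5 of 6198500 = 4958800; 4,958,800 required, 4,958,800 in favor — approved.
Series B: 2/3 of 2001843 = 1334562; 1,334,562 required, 1,335,142 in favor — approved.
Series C: 3/5 of 10025589 = 6015353.40, rounded up to 6015354; 6,015,354 required, 6,015,354 in favor — approved.

Approved — every class gave the required vote.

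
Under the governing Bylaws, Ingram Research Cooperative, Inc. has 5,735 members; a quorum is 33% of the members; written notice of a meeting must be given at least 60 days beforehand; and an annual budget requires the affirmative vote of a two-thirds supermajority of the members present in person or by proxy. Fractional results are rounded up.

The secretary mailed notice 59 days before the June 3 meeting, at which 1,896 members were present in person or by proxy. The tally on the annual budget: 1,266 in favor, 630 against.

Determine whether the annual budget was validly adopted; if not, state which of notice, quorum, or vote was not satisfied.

Invalid — notice requirement not satisfied.

Notice: 59 days given; 60 required. Not satisfied.
Quorum: 33% of 5,735 = 1,892.55, rounded up to 1,893; 1,896 present. Satisfied.
Vote: requires two-thirds of those present (1,896); 2/3 of 1896 = 1264, so 1,264 needed; 1,266 in favor. Satisfied.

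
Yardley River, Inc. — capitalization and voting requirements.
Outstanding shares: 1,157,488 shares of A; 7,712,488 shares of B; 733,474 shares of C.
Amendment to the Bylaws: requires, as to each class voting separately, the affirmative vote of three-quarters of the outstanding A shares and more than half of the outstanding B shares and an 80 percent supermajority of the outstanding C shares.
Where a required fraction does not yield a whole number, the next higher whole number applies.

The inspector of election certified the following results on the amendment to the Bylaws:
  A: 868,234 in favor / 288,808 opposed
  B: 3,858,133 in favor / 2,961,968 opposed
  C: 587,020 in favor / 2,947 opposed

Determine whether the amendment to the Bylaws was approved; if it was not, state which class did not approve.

Approved — every class gave the required vote.

A: 3/4 of 1157488 = 868116; 868,116 required, 868,234 in favor — approved.
B: a majority of 7712488 is 3856245; 3,856,245 required, 3,858,133 in favor — approved.
C: 4/5 of 733474 = 586779.20, rounded up to 586780; 586,780 required, 587,020 in favor — approved.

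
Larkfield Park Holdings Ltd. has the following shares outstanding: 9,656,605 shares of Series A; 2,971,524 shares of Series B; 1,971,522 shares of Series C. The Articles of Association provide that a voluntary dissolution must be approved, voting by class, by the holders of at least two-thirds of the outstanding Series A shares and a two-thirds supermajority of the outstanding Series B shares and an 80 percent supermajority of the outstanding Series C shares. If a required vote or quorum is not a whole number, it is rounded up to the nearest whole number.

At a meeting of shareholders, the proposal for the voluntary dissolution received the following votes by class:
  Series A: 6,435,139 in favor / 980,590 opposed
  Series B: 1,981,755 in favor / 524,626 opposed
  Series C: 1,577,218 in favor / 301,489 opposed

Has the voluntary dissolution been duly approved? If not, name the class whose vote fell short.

Series A: 2/3 of 9656605 = 6437736.67, rounded up to 6437737; 6,437,737 required, 6,435,139 in favor — not approved.
Series B: 2/3 of 2971524 = 1981016; 1,981,016 required, 1,981,755 in favor — approved.
Series C: 4/5 of 1971522 = 1577217.60, rounded up to 1577218; 1,577,218 required, 1,577,218 in favor — approved.

Not approved — the Series A shares did not give the required vote.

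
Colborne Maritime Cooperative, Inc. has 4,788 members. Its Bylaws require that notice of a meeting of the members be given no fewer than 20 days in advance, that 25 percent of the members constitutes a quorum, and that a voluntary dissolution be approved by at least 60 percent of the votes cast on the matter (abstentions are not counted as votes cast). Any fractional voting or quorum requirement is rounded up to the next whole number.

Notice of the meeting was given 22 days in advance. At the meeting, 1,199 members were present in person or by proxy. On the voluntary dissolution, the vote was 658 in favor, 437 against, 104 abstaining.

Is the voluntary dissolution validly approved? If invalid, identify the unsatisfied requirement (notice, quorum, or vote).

Valid — all requirements satisfied.

Notice: 22 days given; 20 required. Satisfied.
Quorum: 25% of 4,788 = 1,197; 1,199 present. Satisfied.
Vote: requires three-fifths of the votes cast (1,199 − 104 abstaining = 1,095); 3/5 of 1095 = 657, so 657 needed; 658 in favor. Satisfied.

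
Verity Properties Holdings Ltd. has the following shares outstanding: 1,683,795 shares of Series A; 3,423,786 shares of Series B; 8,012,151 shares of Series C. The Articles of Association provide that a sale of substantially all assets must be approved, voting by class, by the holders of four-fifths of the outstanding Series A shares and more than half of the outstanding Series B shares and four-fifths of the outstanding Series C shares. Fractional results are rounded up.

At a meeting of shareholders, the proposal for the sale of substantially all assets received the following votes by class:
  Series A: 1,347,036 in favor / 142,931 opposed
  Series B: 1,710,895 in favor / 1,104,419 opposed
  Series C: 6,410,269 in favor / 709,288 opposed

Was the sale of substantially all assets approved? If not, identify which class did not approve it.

Series A: 4/5 of 1683795 = 1347036; 1,347,036 required, 1,347,036 in favor — approved.
Series B: a majority of 3423786 is 1711894; 1,711,894 required, 1,710,895 in favor — not approved.
Series C: 4/5 of 8012151 = 6409720.80, rounded up to 6409721; 6,409,721 required, 6,410,269 in favor — approved.

Not approved — the Series B shares did not give the required vote.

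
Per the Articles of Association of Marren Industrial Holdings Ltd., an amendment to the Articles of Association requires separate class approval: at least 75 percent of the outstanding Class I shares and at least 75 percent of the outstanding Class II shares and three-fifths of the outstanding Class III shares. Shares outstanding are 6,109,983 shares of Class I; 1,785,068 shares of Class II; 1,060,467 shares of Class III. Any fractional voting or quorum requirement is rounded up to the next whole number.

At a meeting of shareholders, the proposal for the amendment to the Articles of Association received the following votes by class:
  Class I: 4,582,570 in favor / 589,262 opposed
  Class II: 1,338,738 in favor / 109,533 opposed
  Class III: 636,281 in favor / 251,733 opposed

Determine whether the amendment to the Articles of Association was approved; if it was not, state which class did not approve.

Not approved — the Class II shares did not give the required vote.

Class I: 3/4 of 6109983 = 4582487.25, rounded up to 4582488; 4,582,488 required, 4,582,570 in favor — approved.
Class II: 3/4 of 1785068 = 1338801; 1,338,801 required, 1,338,738 in favor — not approved.
Class III: 3/5 of 1060467 = 636280.20, rounded up to 636281; 636,281 required, 636,281 in favor — approved.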